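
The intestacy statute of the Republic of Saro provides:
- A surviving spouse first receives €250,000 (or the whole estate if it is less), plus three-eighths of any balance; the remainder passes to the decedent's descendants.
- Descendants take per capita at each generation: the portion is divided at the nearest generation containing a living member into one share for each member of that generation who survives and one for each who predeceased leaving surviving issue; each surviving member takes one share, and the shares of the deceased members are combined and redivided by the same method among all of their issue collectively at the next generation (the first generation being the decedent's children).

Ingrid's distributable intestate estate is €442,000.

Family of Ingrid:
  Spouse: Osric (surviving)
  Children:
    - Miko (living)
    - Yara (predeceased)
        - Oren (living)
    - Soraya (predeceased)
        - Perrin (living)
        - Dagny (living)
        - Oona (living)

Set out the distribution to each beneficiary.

Osric: €322,000; Miko: €40,000; Oren: €20,000; Perrin: €20,000; Dagny: €20,000; Oona: €20,000

Osric first takes €250,000, leaving a balance of €192,000. Osric then takes three-eighths of the balance (€72,000), for a total of €322,000. The remaining €120,000 passes to the descendants.
The descendants' portion (€120,000) is divided at the children's generation into 3 shares of €40,000. Miko takes €40,000. The 2 shares of the deceased (Yara and Soraya) are combined into a pool of €80,000.
That pool (€80,000) is divided at the grandchildren's generation equally among Oren, Perrin, Dagny, and Oona: €20,000 each.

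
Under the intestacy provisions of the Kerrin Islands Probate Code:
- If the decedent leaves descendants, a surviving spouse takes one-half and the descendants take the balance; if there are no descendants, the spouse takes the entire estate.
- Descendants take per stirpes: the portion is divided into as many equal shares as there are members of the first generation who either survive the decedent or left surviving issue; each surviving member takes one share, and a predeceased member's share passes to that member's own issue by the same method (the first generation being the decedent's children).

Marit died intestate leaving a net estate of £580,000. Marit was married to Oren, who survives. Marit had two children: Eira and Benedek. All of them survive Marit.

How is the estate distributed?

Oren: £290,000; Eira: £145,000; Benedek: £145,000

Oren takes one-half of £580,000 = £290,000. The remaining £290,000 passes to the descendants.
The descendants' portion (£290,000) is divided into 2 shares of £145,000: Eira and Benedek each take £145,000.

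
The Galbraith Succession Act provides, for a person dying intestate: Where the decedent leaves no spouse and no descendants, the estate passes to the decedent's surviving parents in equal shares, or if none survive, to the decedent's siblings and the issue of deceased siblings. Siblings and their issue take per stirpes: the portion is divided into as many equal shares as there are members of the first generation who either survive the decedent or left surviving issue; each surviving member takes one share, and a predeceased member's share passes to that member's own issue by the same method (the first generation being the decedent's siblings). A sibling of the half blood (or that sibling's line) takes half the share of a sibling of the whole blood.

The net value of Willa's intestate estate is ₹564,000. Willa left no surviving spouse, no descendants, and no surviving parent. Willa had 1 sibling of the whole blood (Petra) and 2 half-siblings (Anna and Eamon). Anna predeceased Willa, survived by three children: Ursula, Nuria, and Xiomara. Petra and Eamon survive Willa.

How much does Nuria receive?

Nuria receives ₹47,000.

The entire ₹564,000 passes to the siblings and their issue.
Counting each half-blood sibling's line as half a unit, there are 2 units in ₹564,000, so one unit is ₹282,000. Whole-blood lines (Petra) take ₹282,000 each; half-blood lines (Anna and Eamon) take ₹141,000 each.
Anna's share (₹141,000) is divided into 3 shares of ₹47,000: Ursula, Nuria, and Xiomara each take ₹47,000.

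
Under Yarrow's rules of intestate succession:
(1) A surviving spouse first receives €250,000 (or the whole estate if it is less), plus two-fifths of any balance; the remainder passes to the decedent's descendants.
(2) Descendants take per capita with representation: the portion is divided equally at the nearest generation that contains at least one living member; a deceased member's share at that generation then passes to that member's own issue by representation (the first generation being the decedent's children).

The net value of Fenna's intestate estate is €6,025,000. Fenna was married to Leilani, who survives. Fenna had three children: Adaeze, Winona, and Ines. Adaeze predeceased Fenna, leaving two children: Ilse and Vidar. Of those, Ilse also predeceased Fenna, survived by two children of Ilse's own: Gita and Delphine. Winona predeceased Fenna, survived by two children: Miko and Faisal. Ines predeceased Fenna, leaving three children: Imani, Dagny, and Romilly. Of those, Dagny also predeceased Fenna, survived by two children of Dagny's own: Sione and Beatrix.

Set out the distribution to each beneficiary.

Leilani: €2,560,000; Gita: €247,500; Delphine: €247,500; Vidar: €495,000; Miko: €495,000; Faisal: €495,000; Imani: €495,000; Sione: €247,500; Beatrix: €247,500; Romilly: €495,000

Leilani first takes €250,000, leaving a balance of €5,775,000. Leilani then takes two-fifths of the balance (€2,310,000), for a total of €2,560,000. The remaining €3,465,000 passes to the descendants.
No child survives, so the initial division is made at the grandchildren's generation.
The descendants' portion (€3,465,000) is divided into 7 shares of €495,000: Vidar, Miko, Faisal, Imani, and Romilly each take €495,000; Ilse's €495,000 share passes to Ilse's issue; Dagny's €495,000 share passes to Dagny's issue.
Ilse's share (€495,000) is divided into 2 shares of €247,500: Gita and Delphine each take €247,500.
Dagny's share (€495,000) is divided into 2 shares of €247,500: Sione and Beatrix each take €247,500.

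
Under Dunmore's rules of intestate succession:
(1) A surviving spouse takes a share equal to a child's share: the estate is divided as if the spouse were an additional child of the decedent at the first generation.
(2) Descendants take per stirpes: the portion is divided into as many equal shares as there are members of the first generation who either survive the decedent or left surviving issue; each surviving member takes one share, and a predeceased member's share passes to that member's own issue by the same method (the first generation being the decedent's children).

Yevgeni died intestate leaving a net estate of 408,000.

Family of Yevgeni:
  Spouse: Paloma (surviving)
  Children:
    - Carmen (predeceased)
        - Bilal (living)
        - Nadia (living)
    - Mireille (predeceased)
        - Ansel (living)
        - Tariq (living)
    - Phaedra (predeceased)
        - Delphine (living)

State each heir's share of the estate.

Paloma: 102,000; Bilal: 51,000; Nadia: 51,000; Ansel: 51,000; Tariq: 51,000; Delphine: 102,000

The spouse counts as an additional share at the children's level, so there are 4 primary shares of 102,000. Paloma takes one such share (102,000).
The children's combined portion (306,000) is divided into 3 shares of 102,000: Carmen's 102,000 share passes to Carmen's issue; Mireille's 102,000 share passes to Mireille's issue; Phaedra's 102,000 share passes to Phaedra's issue.
Carmen's share (102,000) is divided into 2 shares of 51,000: Bilal and Nadia each take 51,000.
Mireille's share (102,000) is divided into 2 shares of 51,000: Ansel and Tariq each take 51,000.
Phaedra's share (102,000) passes entirely to Delphine.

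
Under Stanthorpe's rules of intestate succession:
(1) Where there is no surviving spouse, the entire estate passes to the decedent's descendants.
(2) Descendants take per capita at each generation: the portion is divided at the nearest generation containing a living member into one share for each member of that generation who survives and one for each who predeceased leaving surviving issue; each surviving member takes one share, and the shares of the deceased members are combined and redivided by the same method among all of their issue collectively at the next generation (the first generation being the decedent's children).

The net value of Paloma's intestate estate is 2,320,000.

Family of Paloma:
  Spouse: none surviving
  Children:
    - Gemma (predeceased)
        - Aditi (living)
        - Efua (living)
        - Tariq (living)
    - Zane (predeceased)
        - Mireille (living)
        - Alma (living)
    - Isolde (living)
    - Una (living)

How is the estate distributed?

The entire 2,320,000 passes to the descendants.
That amount (2,320,000) is divided at the children's generation into 4 shares of 580,000. Isolde and Una each take 580,000. The 2 shares of the deceased (Gemma and Zane) are combined into a pool of 1,160,000.
That pool (1,160,000) is divided at the grandchildren's generation equally among Aditi, Efua, Tariq, Mireille, and Alma: 232,000 each.

Aditi: 232,000; Efua: 232,000; Tariq: 232,000; Mireille: 232,000; Alma: 232,000; Isolde: 580,000; Una: 580,000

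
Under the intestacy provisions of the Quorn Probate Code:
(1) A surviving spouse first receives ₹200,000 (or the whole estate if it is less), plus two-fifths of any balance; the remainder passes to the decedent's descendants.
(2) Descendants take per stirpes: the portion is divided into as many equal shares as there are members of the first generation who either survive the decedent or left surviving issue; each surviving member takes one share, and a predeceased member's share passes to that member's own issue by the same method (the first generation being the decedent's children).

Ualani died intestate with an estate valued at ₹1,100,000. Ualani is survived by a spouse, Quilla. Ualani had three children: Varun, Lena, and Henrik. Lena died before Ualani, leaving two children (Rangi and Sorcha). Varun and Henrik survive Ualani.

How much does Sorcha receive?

Quilla first takes ₹200,000, leaving a balance of ₹900,000. Quilla then takes two-fifths of the balance (₹360,000), for a total of ₹560,000. The remaining ₹540,000 passes to the descendants.
The descendants' portion (₹540,000) is divided into 3 shares of ₹180,000: Varun and Henrik each take ₹180,000; Lena's ₹180,000 share passes to Lena's issue.
Lena's share (₹180,000) is divided into 2 shares of ₹90,000: Rangi and Sorcha each take ₹90,000.

Sorcha receives ₹90,000.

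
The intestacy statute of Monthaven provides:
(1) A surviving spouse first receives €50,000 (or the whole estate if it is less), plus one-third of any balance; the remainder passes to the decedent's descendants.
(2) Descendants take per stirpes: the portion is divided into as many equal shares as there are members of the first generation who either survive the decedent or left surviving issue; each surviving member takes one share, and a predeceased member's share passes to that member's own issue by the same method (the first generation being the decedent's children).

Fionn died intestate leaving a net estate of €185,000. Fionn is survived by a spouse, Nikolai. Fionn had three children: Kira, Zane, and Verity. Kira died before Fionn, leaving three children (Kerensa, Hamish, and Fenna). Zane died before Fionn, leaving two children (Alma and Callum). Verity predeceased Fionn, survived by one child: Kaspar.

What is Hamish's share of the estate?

Nikolai first takes €50,000, leaving a balance of €135,000. Nikolai then takes one-third of the balance (€45,000), for a total of €95,000. The remaining €90,000 passes to the descendants.
The descendants' portion (€90,000) is divided into 3 shares of €30,000: Kira's €30,000 share passes to Kira's issue; Zane's €30,000 share passes to Zane's issue; Verity's €30,000 share passes to Verity's issue.
Kira's share (€30,000) is divided into 3 shares of €10,000: Kerensa, Hamish, and Fenna each take €10,000.
Zane's share (€30,000) is divided into 2 shares of €15,000: Alma and Callum each take €15,000.
Verity's share (€30,000) passes entirely to Kaspar.

Hamish receives €10,000.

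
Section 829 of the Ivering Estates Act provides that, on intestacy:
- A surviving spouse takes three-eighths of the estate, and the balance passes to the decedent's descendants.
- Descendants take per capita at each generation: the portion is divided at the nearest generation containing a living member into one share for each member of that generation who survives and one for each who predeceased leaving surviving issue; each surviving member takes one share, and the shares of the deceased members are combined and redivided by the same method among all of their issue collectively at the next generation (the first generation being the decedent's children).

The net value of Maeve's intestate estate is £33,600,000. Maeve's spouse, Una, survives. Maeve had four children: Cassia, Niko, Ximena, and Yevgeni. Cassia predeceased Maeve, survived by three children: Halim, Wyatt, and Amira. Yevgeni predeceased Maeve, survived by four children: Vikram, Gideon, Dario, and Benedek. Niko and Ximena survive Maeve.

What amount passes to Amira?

Una takes three-eighths of £33,600,000 = £12,600,000. The remaining £21,000,000 passes to the descendants.
The descendants' portion (£21,000,000) is divided at the children's generation into 4 shares of £5,250,000. Niko and Ximena each take £5,250,000. The 2 shares of the deceased (Cassia and Yevgeni) are combined into a pool of £10,500,000.
That pool (£10,500,000) is divided at the grandchildren's generation equally among Halim, Wyatt, Amira, Vikram, Gideon, Dario, and Benedek: £1,500,000 each.

Amira receives £1,500,000.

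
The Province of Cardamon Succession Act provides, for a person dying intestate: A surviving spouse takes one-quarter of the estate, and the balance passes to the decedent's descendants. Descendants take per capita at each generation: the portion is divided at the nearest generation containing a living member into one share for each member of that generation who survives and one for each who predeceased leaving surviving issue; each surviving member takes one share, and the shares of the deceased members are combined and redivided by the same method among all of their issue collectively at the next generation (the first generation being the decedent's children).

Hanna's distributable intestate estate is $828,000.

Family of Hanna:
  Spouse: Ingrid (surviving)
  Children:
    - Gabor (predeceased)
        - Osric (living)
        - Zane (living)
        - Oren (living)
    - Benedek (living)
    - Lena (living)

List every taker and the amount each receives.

Ingrid takes one-quarter of $828,000 = $207,000. The remaining $621,000 passes to the descendants.
The descendants' portion ($621,000) is divided at the children's generation into 3 shares of $207,000. Benedek and Lena each take $207,000. The remaining share for the deceased Gabor ($207,000) is carried to the next generation.
That pool ($207,000) is divided at the grandchildren's generation equally among Osric, Zane, and Oren: $69,000 each.

Ingrid: $207,000; Osric: $69,000; Zane: $69,000; Oren: $69,000; Benedek: $207,000; Lena: $207,000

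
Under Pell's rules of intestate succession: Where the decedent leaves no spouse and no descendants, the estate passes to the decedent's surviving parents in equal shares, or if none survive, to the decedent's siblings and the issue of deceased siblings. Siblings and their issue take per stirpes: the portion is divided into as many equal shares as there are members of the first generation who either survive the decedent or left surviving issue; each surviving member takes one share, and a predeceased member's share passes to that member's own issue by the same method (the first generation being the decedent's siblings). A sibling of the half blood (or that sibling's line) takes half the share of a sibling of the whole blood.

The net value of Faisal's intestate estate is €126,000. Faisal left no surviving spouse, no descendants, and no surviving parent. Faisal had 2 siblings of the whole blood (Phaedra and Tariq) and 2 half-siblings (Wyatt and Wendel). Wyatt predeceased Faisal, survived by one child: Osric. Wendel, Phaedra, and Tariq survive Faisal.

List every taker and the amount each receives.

Osric: €21,000; Wendel: €21,000; Phaedra: €42,000; Tariq: €42,000

The entire €126,000 passes to the siblings and their issue.
Counting each half-blood sibling's line as half a unit, there are 3 units in €126,000, so one unit is €42,000. Whole-blood lines (Phaedra and Tariq) take €42,000 each; half-blood lines (Wyatt and Wendel) take €21,000 each.
Wyatt's share (€21,000) passes entirely to Osric.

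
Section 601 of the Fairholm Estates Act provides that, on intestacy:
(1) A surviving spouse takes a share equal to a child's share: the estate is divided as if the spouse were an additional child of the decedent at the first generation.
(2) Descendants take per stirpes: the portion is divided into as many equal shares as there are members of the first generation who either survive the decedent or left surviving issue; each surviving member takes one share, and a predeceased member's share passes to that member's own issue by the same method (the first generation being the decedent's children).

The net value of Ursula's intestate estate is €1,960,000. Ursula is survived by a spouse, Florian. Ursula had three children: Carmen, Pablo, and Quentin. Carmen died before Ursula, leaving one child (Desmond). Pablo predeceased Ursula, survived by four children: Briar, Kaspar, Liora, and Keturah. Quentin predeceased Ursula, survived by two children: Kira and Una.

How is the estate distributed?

Florian: €490,000; Desmond: €490,000; Briar: €122,500; Kaspar: €122,500; Liora: €122,500; Keturah: €122,500; Kira: €245,000; Una: €245,000

The spouse counts as an additional share at the children's level, so there are 4 primary shares of €490,000. Florian takes one such share (€490,000).
The children's combined portion (€1,470,000) is divided into 3 shares of €490,000: Carmen's €490,000 share passes to Carmen's issue; Pablo's €490,000 share passes to Pablo's issue; Quentin's €490,000 share passes to Quentin's issue.
Carmen's share (€490,000) passes entirely to Desmond.
Pablo's share (€490,000) is divided into 4 shares of €122,500: Briar, Kaspar, Liora, and Keturah each take €122,500.
Quentin's share (€490,000) is divided into 2 shares of €245,000: Kira and Una each take €245,000.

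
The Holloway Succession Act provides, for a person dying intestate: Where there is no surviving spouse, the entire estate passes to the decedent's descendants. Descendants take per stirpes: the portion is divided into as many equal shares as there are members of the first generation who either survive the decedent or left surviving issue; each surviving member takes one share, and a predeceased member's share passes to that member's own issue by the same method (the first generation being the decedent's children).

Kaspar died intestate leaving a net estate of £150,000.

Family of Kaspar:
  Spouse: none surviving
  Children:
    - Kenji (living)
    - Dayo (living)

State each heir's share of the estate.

Kenji: £75,000; Dayo: £75,000

The entire £150,000 passes to the descendants.
That amount (£150,000) is divided into 2 shares of £75,000: Kenji and Dayo each take £75,000.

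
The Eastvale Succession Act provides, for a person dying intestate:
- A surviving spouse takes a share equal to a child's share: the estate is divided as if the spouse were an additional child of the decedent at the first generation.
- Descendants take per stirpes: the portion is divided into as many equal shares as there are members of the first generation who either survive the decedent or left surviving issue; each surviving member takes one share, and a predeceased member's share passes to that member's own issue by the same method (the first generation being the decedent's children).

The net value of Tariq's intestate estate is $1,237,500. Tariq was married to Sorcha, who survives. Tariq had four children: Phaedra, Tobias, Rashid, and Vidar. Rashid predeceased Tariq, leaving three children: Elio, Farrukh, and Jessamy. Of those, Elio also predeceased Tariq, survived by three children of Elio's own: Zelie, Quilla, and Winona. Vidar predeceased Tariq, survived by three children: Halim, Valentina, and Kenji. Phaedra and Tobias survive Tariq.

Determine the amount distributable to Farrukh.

The spouse counts as an additional share at the children's level, so there are 5 primary shares of $247,500. Sorcha takes one such share ($247,500).
The children's combined portion ($990,000) is divided into 4 shares of $247,500: Phaedra and Tobias each take $247,500; Rashid's $247,500 share passes to Rashid's issue; Vidar's $247,500 share passes to Vidar's issue.
Rashid's share ($247,500) is divided into 3 shares of $82,500: Farrukh and Jessamy each take $82,500; Elio's $82,500 share passes to Elio's issue.
Elio's share ($82,500) is divided into 3 shares of $27,500: Zelie, Quilla, and Winona each take $27,500.
Vidar's share ($247,500) is divided into 3 shares of $82,500: Halim, Valentina, and Kenji each take $82,500.

Farrukh receives $82,500.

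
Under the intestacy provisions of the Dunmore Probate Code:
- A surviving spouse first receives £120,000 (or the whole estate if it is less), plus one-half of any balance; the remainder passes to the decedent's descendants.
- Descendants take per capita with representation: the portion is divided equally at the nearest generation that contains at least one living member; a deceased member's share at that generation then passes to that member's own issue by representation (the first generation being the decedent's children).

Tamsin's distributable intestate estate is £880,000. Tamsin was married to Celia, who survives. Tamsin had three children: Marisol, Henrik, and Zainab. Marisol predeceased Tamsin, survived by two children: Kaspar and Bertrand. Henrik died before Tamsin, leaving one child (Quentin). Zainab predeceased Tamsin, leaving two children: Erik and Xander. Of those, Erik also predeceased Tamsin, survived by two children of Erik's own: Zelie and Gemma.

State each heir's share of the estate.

Celia: £500,000; Kaspar: £76,000; Bertrand: £76,000; Quentin: £76,000; Zelie: £38,000; Gemma: £38,000; Xander: £76,000

Celia first takes £120,000, leaving a balance of £760,000. Celia then takes one-half of the balance (£380,000), for a total of £500,000. The remaining £380,000 passes to the descendants.
No child survives, so the initial division is made at the grandchildren's generation.
The descendants' portion (£380,000) is divided into 5 shares of £76,000: Kaspar, Bertrand, Quentin, and Xander each take £76,000; Erik's £76,000 share passes to Erik's issue.
Erik's share (£76,000) is divided into 2 shares of £38,000: Zelie and Gemma each take £38,000.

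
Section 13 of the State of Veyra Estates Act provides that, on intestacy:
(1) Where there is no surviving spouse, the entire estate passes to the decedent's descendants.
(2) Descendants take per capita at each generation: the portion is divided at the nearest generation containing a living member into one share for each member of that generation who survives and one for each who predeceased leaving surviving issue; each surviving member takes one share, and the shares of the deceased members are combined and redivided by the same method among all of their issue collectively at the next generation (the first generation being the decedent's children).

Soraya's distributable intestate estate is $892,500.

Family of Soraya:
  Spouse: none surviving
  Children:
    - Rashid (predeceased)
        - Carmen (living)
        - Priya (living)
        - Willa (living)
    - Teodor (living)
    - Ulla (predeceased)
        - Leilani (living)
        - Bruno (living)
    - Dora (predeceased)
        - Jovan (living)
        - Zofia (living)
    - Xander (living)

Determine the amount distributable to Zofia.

Zofia receives $76,500.

The entire $892,500 passes to the descendants.
That amount ($892,500) is divided at the children's generation into 5 shares of $178,500. Teodor and Xander each take $178,500. The 3 shares of the deceased (Rashid, Ulla, and Dora) are combined into a pool of $535,500.
That pool ($535,500) is divided at the grandchildren's generation equally among Carmen, Priya, Willa, Leilani, Bruno, Jovan, and Zofia: $76,500 each.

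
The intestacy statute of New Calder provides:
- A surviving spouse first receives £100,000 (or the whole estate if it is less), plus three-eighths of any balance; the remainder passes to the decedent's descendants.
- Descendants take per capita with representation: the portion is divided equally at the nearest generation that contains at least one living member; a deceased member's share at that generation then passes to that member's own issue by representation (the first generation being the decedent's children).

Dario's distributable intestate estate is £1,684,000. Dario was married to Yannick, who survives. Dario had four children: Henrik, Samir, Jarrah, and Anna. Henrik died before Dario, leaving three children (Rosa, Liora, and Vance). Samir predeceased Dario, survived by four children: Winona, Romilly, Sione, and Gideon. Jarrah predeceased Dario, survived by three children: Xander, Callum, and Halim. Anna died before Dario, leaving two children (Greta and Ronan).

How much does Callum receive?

Yannick first takes £100,000, leaving a balance of £1,584,000. Yannick then takes three-eighths of the balance (£594,000), for a total of £694,000. The remaining £990,000 passes to the descendants.
No child survives, so the initial division is made at the grandchildren's generation.
The descendants' portion (£990,000) is divided into 12 shares of £82,500: Rosa, Liora, Vance, Winona, Romilly, Sione, Gideon, Xander, Callum, Halim, Greta, and Ronan each take £82,500.

Callum receives £82,500.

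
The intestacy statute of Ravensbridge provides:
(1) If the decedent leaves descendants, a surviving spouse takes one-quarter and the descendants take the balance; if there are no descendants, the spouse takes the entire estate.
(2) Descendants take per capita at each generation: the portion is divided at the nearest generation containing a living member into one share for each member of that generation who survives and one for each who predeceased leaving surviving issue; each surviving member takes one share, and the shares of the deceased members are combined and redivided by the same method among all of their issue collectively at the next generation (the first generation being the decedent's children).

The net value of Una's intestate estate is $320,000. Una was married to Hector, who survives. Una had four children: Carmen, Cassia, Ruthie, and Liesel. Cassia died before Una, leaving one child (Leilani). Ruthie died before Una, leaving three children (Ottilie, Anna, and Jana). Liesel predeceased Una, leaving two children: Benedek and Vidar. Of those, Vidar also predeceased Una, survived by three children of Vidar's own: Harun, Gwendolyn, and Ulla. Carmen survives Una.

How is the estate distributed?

Hector: $80,000; Carmen: $60,000; Leilani: $30,000; Ottilie: $30,000; Anna: $30,000; Jana: $30,000; Benedek: $30,000; Harun: $10,000; Gwendolyn: $10,000; Ulla: $10,000

Hector takes one-quarter of $320,000 = $80,000. The remaining $240,000 passes to the descendants.
The descendants' portion ($240,000) is divided at the children's generation into 4 shares of $60,000. Carmen takes $60,000. The 3 shares of the deceased (Cassia, Ruthie, and Liesel) are combined into a pool of $180,000.
That pool ($180,000) is divided at the grandchildren's generation into 6 shares of $30,000. Leilani, Ottilie, Anna, Jana, and Benedek each take $30,000. The remaining share for the deceased Vidar ($30,000) is carried to the next generation.
That pool ($30,000) is divided at the great-grandchildren's generation equally among Harun, Gwendolyn, and Ulla: $10,000 each.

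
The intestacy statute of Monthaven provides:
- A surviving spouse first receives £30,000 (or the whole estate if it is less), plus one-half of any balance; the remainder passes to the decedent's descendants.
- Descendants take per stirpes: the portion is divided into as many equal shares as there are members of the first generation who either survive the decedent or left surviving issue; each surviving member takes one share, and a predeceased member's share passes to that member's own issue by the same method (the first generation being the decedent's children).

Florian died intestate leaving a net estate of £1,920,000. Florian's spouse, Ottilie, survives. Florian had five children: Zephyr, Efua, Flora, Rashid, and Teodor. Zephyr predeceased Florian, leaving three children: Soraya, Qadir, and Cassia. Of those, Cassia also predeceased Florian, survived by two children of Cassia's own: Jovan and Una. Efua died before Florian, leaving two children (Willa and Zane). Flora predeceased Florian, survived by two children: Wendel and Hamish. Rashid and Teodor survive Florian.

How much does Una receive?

Una receives £31,500.

Ottilie first takes £30,000, leaving a balance of £1,890,000. Ottilie then takes one-half of the balance (£945,000), for a total of £975,000. The remaining £945,000 passes to the descendants.
The descendants' portion (£945,000) is divided into 5 shares of £189,000: Rashid and Teodor each take £189,000; Zephyr's £189,000 share passes to Zephyr's issue; Efua's £189,000 share passes to Efua's issue; Flora's £189,000 share passes to Flora's issue.
Zephyr's share (£189,000) is divided into 3 shares of £63,000: Soraya and Qadir each take £63,000; Cassia's £63,000 share passes to Cassia's issue.
Cassia's share (£63,000) is divided into 2 shares of £31,500: Jovan and Una each take £31,500.
Efua's share (£189,000) is divided into 2 shares of £94,500: Willa and Zane each take £94,500.
Flora's share (£189,000) is divided into 2 shares of £94,500: Wendel and Hamish each take £94,500.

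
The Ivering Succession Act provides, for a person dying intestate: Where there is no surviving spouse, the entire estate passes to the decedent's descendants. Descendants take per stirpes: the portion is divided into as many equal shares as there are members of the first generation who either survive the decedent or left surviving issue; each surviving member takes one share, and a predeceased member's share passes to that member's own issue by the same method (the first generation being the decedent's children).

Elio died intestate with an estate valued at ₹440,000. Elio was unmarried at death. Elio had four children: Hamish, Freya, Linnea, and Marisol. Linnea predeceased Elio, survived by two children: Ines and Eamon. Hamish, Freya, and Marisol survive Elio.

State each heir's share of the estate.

The entire ₹440,000 passes to the descendants.
That amount (₹440,000) is divided into 4 shares of ₹110,000: Hamish, Freya, and Marisol each take ₹110,000; Linnea's ₹110,000 share passes to Linnea's issue.
Linnea's share (₹110,000) is divided into 2 shares of ₹55,000: Ines and Eamon each take ₹55,000.

Hamish: ₹110,000; Freya: ₹110,000; Ines: ₹55,000; Eamon: ₹55,000; Marisol: ₹110,000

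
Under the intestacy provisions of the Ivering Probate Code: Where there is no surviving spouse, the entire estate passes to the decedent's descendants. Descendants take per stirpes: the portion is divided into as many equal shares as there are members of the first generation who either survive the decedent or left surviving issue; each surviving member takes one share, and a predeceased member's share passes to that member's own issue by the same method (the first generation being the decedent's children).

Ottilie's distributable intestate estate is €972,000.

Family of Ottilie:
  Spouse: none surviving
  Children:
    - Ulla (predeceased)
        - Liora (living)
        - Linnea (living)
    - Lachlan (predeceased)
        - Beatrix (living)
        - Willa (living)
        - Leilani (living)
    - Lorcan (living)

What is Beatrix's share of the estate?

The entire €972,000 passes to the descendants.
That amount (€972,000) is divided into 3 shares of €324,000: Lorcan takes €324,000; Ulla's €324,000 share passes to Ulla's issue; Lachlan's €324,000 share passes to Lachlan's issue.
Ulla's share (€324,000) is divided into 2 shares of €162,000: Liora and Linnea each take €162,000.
Lachlan's share (€324,000) is divided into 3 shares of €108,000: Beatrix, Willa, and Leilani each take €108,000.

Beatrix receives €108,000.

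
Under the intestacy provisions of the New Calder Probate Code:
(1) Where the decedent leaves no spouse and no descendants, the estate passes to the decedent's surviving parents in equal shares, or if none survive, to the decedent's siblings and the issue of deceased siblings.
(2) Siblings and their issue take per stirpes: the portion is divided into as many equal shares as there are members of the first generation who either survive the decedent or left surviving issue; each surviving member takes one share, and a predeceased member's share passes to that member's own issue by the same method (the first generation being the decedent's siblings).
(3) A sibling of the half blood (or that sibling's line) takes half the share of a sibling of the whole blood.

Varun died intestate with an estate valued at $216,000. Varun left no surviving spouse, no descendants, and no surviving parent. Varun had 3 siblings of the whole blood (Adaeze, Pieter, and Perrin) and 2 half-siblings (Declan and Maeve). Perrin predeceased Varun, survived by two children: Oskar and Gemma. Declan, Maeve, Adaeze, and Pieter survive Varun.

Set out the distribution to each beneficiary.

Declan: $27,000; Maeve: $27,000; Adaeze: $54,000; Pieter: $54,000; Oskar: $27,000; Gemma: $27,000

The entire $216,000 passes to the siblings and their issue.
Counting each half-blood sibling's line as half a unit, there are 4 units in $216,000, so one unit is $54,000. Whole-blood lines (Adaeze, Pieter, and Perrin) take $54,000 each; half-blood lines (Declan and Maeve) take $27,000 each.
Perrin's share ($54,000) is divided into 2 shares of $27,000: Oskar and Gemma each take $27,000.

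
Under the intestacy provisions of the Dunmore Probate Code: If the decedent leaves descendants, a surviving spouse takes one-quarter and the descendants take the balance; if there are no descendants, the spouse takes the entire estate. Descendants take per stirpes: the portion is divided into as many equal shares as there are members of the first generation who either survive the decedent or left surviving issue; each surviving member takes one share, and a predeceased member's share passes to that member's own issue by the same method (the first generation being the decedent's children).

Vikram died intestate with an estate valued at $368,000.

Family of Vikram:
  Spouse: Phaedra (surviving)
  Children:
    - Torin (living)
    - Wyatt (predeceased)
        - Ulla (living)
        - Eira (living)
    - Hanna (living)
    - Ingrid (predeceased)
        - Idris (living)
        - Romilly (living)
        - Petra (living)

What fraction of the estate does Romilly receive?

Phaedra takes one-quarter of $368,000 = $92,000. The remaining $276,000 passes to the descendants.
The descendants' portion ($276,000) is divided into 4 shares of $69,000: Torin and Hanna each take $69,000; Wyatt's $69,000 share passes to Wyatt's issue; Ingrid's $69,000 share passes to Ingrid's issue.
Wyatt's share ($69,000) is divided into 2 shares of $34,500: Ulla and Eira each take $34,500.
Ingrid's share ($69,000) is divided into 3 shares of $23,000: Idris, Romilly, and Petra each take $23,000.

Romilly receives 1/16 of the estate.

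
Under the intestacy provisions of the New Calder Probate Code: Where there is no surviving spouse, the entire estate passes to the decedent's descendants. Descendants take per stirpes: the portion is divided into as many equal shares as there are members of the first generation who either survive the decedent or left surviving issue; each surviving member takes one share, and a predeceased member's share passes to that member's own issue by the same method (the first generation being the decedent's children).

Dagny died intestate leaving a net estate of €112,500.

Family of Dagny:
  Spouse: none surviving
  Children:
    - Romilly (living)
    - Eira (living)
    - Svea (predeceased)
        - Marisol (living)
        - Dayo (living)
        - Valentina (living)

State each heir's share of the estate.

Romilly: €37,500; Eira: €37,500; Marisol: €12,500; Dayo: €12,500; Valentina: €12,500

The entire €112,500 passes to the descendants.
That amount (€112,500) is divided into 3 shares of €37,500: Romilly and Eira each take €37,500; Svea's €37,500 share passes to Svea's issue.
Svea's share (€37,500) is divided into 3 shares of €12,500: Marisol, Dayo, and Valentina each take €12,500.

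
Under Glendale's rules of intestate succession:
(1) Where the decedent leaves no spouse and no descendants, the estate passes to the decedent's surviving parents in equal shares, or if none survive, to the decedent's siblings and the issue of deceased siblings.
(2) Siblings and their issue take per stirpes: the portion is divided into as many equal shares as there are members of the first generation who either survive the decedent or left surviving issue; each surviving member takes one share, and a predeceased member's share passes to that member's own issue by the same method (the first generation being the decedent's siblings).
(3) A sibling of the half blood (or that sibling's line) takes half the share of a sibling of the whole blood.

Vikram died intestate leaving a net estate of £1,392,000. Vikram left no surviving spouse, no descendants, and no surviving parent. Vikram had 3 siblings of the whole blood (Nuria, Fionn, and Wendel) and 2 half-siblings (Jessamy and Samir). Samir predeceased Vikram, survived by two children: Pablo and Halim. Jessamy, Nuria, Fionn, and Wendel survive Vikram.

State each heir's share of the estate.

Jessamy: £174,000; Nuria: £348,000; Pablo: £87,000; Halim: £87,000; Fionn: £348,000; Wendel: £348,000

The entire £1,392,000 passes to the siblings and their issue.
Counting each half-blood sibling's line as half a unit, there are 4 units in £1,392,000, so one unit is £348,000. Whole-blood lines (Nuria, Fionn, and Wendel) take £348,000 each; half-blood lines (Jessamy and Samir) take £174,000 each.
Samir's share (£174,000) is divided into 2 shares of £87,000: Pablo and Halim each take £87,000.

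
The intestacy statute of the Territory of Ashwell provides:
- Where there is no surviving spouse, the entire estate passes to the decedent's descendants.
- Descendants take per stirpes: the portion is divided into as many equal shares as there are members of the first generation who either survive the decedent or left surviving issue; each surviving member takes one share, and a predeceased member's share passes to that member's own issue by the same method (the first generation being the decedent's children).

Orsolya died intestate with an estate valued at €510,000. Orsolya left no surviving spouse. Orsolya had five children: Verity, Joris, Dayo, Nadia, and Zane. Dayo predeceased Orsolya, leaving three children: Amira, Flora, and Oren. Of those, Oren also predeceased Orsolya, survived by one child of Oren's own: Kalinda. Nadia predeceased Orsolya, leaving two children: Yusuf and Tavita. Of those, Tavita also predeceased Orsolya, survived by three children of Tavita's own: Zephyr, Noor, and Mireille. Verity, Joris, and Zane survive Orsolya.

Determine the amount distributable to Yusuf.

Yusuf receives €51,000.

The entire €510,000 passes to the descendants.
That amount (€510,000) is divided into 5 shares of €102,000: Verity, Joris, and Zane each take €102,000; Dayo's €102,000 share passes to Dayo's issue; Nadia's €102,000 share passes to Nadia's issue.
Dayo's share (€102,000) is divided into 3 shares of €34,000: Amira and Flora each take €34,000; Oren's €34,000 share passes to Oren's issue.
Oren's share (€34,000) passes entirely to Kalinda.
Nadia's share (€102,000) is divided into 2 shares of €51,000: Yusuf takes €51,000; Tavita's €51,000 share passes to Tavita's issue.
Tavita's share (€51,000) is divided into 3 shares of €17,000: Zephyr, Noor, and Mireille each take €17,000.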